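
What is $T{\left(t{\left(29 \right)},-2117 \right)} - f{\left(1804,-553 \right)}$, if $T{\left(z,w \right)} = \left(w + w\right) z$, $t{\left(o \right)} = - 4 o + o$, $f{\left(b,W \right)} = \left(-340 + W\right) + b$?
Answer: $367447$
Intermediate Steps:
$f{\left(b,W \right)} = -340 + W + b$
$t{\left(o \right)} = - 3 o$
$T{\left(z,w \right)} = 2 w z$
$T{\left(t{\left(29 \right)},-2117 \right)} - f{\left(1804,-553 \right)} = 2 \left(-2117\right) \left(\left(-3\right) 29\right) - \left(-340 - 553 + 1804\right) = 2 \left(-2117\right) \left(-87\right) - 911 = 368358 - 911 = 367447$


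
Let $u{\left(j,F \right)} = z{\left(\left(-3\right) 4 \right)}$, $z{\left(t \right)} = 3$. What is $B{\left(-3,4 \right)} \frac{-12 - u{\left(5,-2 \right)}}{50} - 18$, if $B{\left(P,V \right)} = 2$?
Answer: $- \frac{93}{5} \approx -18.6$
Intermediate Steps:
$u{\left(j,F \right)} = 3$
$B{\left(-3,4 \right)} \frac{-12 - u{\left(5,-2 \right)}}{50} - 18 = 2 \frac{-12 - 3}{50} - 18 = 2 \left(-12 - 3\right) \frac{1}{50} - 18 = 2 \left(\left(-15\right) \frac{1}{50}\right) - 18 = 2 \left(- \frac{3}{10}\right) - 18 = - \frac{3}{5} - 18 = - \frac{93}{5}$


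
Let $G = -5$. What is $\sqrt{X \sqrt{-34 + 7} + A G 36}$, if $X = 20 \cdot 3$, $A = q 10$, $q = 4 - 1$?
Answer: $6 \sqrt{-150 + 5 i \sqrt{3}} \approx 2.1204 + 73.515 i$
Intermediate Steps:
$q = 3$
$A = 30$ ($A = 3 \cdot 10 = 30$)
$X = 60$
$\sqrt{X \sqrt{-34 + 7} + A G 36} = \sqrt{60 \sqrt{-34 + 7} + 30 \left(-5\right) 36} = \sqrt{60 \sqrt{-27} - 5400} = \sqrt{60 \cdot 3 i \sqrt{3} - 5400} = \sqrt{180 i \sqrt{3} - 5400} = \sqrt{-5400 + 180 i \sqrt{3}}$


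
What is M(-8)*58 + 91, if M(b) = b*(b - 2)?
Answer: 4731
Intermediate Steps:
M(b) = b*(-2 + b)
M(-8)*58 + 91 = -8*(-2 - 8)*58 + 91 = -8*(-10)*58 + 91 = 80*58 + 91 = 4640 + 91 = 4731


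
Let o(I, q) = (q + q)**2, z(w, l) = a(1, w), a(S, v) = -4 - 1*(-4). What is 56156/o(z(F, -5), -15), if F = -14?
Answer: 14039/225 ≈ 62.396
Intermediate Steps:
a(S, v) = 0 (a(S, v) = -4 + 4 = 0)
z(w, l) = 0
o(I, q) = 4*q**2 (o(I, q) = (2*q)**2 = 4*q**2)
56156/o(z(F, -5), -15) = 56156/((4*(-15)**2)) = 56156/((4*225)) = 56156/900 = 56156*(1/900) = 14039/225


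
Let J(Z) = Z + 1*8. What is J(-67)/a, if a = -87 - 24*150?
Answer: 59/3687 ≈ 0.016002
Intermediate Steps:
J(Z) = 8 + Z (J(Z) = Z + 8 = 8 + Z)
a = -3687 (a = -87 - 3600 = -3687)
J(-67)/a = (8 - 67)/(-3687) = -59*(-1/3687) = 59/3687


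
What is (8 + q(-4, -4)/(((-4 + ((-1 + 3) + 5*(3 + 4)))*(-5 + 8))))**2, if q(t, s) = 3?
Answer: 70225/1089 ≈ 64.486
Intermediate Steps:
(8 + q(-4, -4)/(((-4 + ((-1 + 3) + 5*(3 + 4)))*(-5 + 8))))**2 = (8 + 3/(((-4 + ((-1 + 3) + 5*(3 + 4)))*(-5 + 8))))**2 = (8 + 3/(((-4 + (2 + 5*7))*3)))**2 = (8 + 3/(((-4 + (2 + 35))*3)))**2 = (8 + 3/(((-4 + 37)*3)))**2 = (8 + 3/((33*3)))**2 = (8 + 3/99)**2 = (8 + 3*(1/99))**2 = (8 + 1/33)**2 = (265/33)**2 = 70225/1089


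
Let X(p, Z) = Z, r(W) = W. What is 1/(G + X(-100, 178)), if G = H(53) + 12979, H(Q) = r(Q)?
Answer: 1/13210 ≈ 7.5700e-5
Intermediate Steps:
H(Q) = Q
G = 13032 (G = 53 + 12979 = 13032)
1/(G + X(-100, 178)) = 1/(13032 + 178) = 1/13210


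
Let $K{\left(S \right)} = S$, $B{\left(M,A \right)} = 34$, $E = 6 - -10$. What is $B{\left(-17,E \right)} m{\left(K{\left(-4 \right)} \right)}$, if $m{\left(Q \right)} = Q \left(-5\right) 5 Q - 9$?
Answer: $-13906$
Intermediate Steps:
$E = 16$ ($E = 6 + 10 = 16$)
$m{\left(Q \right)} = -9 - 25 Q^{2}$ ($m{\left(Q \right)} = - 5 Q 5 Q - 9 = - 25 Q Q - 9 = - 25 Q^{2} - 9 = -9 - 25 Q^{2}$)
$B{\left(-17,E \right)} m{\left(K{\left(-4 \right)} \right)} = 34 \left(-9 - 25 \left(-4\right)^{2}\right) = 34 \left(-9 - 400\right) = 34 \left(-409\right) = -13906$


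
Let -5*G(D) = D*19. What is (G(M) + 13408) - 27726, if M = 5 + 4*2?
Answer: -71837/5 ≈ -14367.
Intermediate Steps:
M = 13 (M = 5 + 8 = 13)
G(D) = -19*D/5 (G(D) = -D*19/5 = -19*D/5)
(G(M) + 13408) - 27726 = (-19/5*13 + 13408) - 27726 = (-247/5 + 13408) - 27726 = 66793/5 - 27726 = -71837/5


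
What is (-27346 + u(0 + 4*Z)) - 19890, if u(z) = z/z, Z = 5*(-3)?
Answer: -47235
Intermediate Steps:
Z = -15
u(z) = 1
(-27346 + u(0 + 4*Z)) - 19890 = (-27346 + 1) - 19890 = -27345 - 19890 = -47235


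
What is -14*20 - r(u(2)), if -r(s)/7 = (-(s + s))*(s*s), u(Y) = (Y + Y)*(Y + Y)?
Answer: -57624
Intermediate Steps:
u(Y) = 4*Y² (u(Y) = (2*Y)*(2*Y) = 4*Y²)
r(s) = 14*s³ (r(s) = -7*(-(s + s))*s*s = -7*(-2*s)*s² = -(-14)*s³ = 14*s³)
-14*20 - r(u(2)) = -14*20 - 14*(4*2²)³ = -280 - 14*(4*4)³ = -280 - 14*16³ = -280 - 14*4096 = -280 - 1*57344 = -280 - 57344 = -57624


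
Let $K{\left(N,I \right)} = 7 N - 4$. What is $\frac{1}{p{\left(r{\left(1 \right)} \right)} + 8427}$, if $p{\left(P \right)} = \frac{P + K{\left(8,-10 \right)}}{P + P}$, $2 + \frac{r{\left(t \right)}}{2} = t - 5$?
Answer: $\frac{3}{25276} \approx 0.00011869$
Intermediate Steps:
$K{\left(N,I \right)} = -4 + 7 N$
$r{\left(t \right)} = -14 + 2 t$ ($r{\left(t \right)} = -4 + 2 \left(t - 5\right) = -4 + 2 \left(-5 + t\right) = -4 + \left(-10 + 2 t\right) = -14 + 2 t$)
$p{\left(P \right)} = \frac{52 + P}{2 P}$ ($p{\left(P \right)} = \frac{P + \left(-4 + 7 \cdot 8\right)}{P + P} = \frac{P + \left(-4 + 56\right)}{2 P} = \left(P + 52\right) \frac{1}{2 P} = \left(52 + P\right) \frac{1}{2 P} = \frac{52 + P}{2 P}$)
$\frac{1}{p{\left(r{\left(1 \right)} \right)} + 8427} = \frac{1}{\frac{52 + \left(-14 + 2 \cdot 1\right)}{2 \left(-14 + 2 \cdot 1\right)} + 8427} = \frac{1}{\frac{52 + \left(-14 + 2\right)}{2 \left(-14 + 2\right)} + 8427} = \frac{1}{\frac{52 - 12}{2 \left(-12\right)} + 8427} = \frac{1}{\frac{1}{2} \left(- \frac{1}{12}\right) 40 + 8427} = \frac{1}{- \frac{5}{3} + 8427} = \frac{1}{\frac{25276}{3}} = \frac{3}{25276}$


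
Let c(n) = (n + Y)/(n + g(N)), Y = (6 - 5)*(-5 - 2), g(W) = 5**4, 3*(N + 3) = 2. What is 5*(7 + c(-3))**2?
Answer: 23587920/96721 ≈ 243.88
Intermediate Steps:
N = -7/3 (N = -3 + (1/3)*2 = -3 + 2/3 = -7/3 ≈ -2.3333)
g(W) = 625
Y = -7 (Y = 1*(-7) = -7)
c(n) = (-7 + n)/(625 + n) (c(n) = (n - 7)/(n + 625) = (-7 + n)/(625 + n))
5*(7 + c(-3))**2 = 5*(7 + (-7 - 3)/(625 - 3))**2 = 5*(7 - 10/622)**2 = 5*(7 + (1/622)*(-10))**2 = 5*(7 - 5/311)**2 = 5*(2172/311)**2 = 5*(4717584/96721) = 23587920/96721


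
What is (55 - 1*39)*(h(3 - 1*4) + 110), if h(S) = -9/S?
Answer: 1904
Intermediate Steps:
(55 - 1*39)*(h(3 - 1*4) + 110) = (55 - 1*39)*(-9/(3 - 1*4) + 110) = (55 - 39)*(-9/(3 - 4) + 110) = 16*(-9/(-1) + 110) = 16*(-9*(-1) + 110) = 16*(9 + 110) = 16*119 = 1904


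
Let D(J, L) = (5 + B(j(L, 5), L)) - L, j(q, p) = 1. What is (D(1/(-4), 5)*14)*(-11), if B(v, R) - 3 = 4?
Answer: -1078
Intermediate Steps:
B(v, R) = 7 (B(v, R) = 3 + 4 = 7)
D(J, L) = 12 - L (D(J, L) = (5 + 7) - L = 12 - L)
(D(1/(-4), 5)*14)*(-11) = ((12 - 1*5)*14)*(-11) = ((12 - 5)*14)*(-11) = (7*14)*(-11) = 98*(-11) = -1078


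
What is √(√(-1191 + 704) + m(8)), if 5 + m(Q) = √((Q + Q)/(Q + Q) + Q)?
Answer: √(-2 + I*√487) ≈ 3.1748 + 3.4755*I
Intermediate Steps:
m(Q) = -5 + √(1 + Q) (m(Q) = -5 + √((Q + Q)/(Q + Q) + Q) = -5 + √((2*Q)/((2*Q)) + Q) = -5 + √((2*Q)*(1/(2*Q)) + Q) = -5 + √(1 + Q))
√(√(-1191 + 704) + m(8)) = √(√(-1191 + 704) + (-5 + √(1 + 8))) = √(√(-487) + (-5 + √9)) = √(I*√487 + (-5 + 3)) = √(I*√487 - 2) = √(-2 + I*√487)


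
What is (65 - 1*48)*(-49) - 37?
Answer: -870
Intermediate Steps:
(65 - 1*48)*(-49) - 37 = (65 - 48)*(-49) - 37 = 17*(-49) - 37 = -833 - 37 = -870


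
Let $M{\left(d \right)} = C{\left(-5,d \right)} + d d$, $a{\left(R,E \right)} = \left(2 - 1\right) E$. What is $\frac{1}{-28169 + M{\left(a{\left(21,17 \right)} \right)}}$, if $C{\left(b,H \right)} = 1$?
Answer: $- \frac{1}{27879} \approx -3.5869 \cdot 10^{-5}$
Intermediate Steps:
$a{\left(R,E \right)} = E$ ($a{\left(R,E \right)} = 1 E = E$)
$M{\left(d \right)} = 1 + d^{2}$ ($M{\left(d \right)} = 1 + d d = 1 + d^{2}$)
$\frac{1}{-28169 + M{\left(a{\left(21,17 \right)} \right)}} = \frac{1}{-28169 + \left(1 + 17^{2}\right)} = \frac{1}{-28169 + \left(1 + 289\right)} = \frac{1}{-28169 + 290} = \frac{1}{-27879} = - \frac{1}{27879}$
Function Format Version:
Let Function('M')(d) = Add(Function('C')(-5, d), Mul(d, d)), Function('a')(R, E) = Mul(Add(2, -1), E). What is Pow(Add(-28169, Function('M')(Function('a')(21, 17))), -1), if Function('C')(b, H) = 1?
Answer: Rational(-1, 27879) ≈ -3.5869e-5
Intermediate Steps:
Function('a')(R, E) = E (Function('a')(R, E) = Mul(1, E) = E)
Function('M')(d) = Add(1, Pow(d, 2)) (Function('M')(d) = Add(1, Mul(d, d)) = Add(1, Pow(d, 2)))
Pow(Add(-28169, Function('M')(Function('a')(21, 17))), -1) = Pow(Add(-28169, Add(1, Pow(17, 2))), -1) = Pow(Add(-28169, Add(1, 289)), -1) = Pow(Add(-28169, 290), -1) = Pow(-27879, -1) = Rational(-1, 27879)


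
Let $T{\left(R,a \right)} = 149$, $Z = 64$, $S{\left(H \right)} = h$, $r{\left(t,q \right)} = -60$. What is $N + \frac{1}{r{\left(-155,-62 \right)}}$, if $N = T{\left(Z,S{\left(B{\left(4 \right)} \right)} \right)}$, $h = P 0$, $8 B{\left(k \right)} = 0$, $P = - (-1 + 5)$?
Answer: $\frac{8939}{60} \approx 148.98$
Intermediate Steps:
$P = -4$ ($P = \left(-1\right) 4 = -4$)
$B{\left(k \right)} = 0$ ($B{\left(k \right)} = \frac{1}{8} \cdot 0 = 0$)
$h = 0$ ($h = \left(-4\right) 0 = 0$)
$S{\left(H \right)} = 0$
$N = 149$
$N + \frac{1}{r{\left(-155,-62 \right)}} = 149 + \frac{1}{-60} = 149 - \frac{1}{60} = \frac{8939}{60}$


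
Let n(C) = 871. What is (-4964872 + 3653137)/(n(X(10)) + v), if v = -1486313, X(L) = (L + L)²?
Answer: 1311735/1485442 ≈ 0.88306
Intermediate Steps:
X(L) = 4*L² (X(L) = (2*L)² = 4*L²)
(-4964872 + 3653137)/(n(X(10)) + v) = (-4964872 + 3653137)/(871 - 1486313) = -1311735/(-1485442) = -1311735*(-1/1485442) = 1311735/1485442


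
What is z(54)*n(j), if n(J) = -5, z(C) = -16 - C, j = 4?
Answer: 350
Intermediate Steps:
z(54)*n(j) = (-16 - 1*54)*(-5) = (-16 - 54)*(-5) = -70*(-5) = 350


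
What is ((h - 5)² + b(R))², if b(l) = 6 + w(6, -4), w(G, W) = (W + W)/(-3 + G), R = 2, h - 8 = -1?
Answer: 484/9 ≈ 53.778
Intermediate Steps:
h = 7 (h = 8 - 1 = 7)
w(G, W) = 2*W/(-3 + G) (w(G, W) = (2*W)/(-3 + G) = 2*W/(-3 + G))
b(l) = 10/3 (b(l) = 6 + 2*(-4)/(-3 + 6) = 6 + 2*(-4)/3 = 6 + 2*(-4)*(⅓) = 6 - 8/3 = 10/3)
((h - 5)² + b(R))² = ((7 - 5)² + 10/3)² = (2² + 10/3)² = (4 + 10/3)² = (22/3)² = 484/9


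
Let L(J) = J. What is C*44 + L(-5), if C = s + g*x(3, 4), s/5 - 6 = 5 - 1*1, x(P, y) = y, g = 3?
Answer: 2723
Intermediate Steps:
s = 50 (s = 30 + 5*(5 - 1*1) = 30 + 5*(5 - 1) = 30 + 5*4 = 30 + 20 = 50)
C = 62 (C = 50 + 3*4 = 50 + 12 = 62)
C*44 + L(-5) = 62*44 - 5 = 2728 - 5 = 2723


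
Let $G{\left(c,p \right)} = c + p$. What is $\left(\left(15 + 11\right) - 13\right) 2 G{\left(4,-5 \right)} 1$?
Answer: $-26$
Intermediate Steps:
$\left(\left(15 + 11\right) - 13\right) 2 G{\left(4,-5 \right)} 1 = \left(\left(15 + 11\right) - 13\right) 2 \left(4 - 5\right) 1 = \left(26 - 13\right) 2 \left(-1\right) 1 = 13 \left(\left(-2\right) 1\right) = 13 \left(-2\right) = -26$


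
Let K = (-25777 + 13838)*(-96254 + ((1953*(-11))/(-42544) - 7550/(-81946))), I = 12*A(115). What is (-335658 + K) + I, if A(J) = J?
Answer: 2002598005959827235/1743155312 ≈ 1.1488e+9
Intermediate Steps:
I = 1380 (I = 12*115 = 1380)
K = 2003180704431211971/1743155312 (K = -11939*(-96254 + (-21483*(-1/42544) - 7550*(-1/81946))) = -11939*(-96254 + (21483/42544 + 3775/40973)) = -11939*(-96254 + 1040826559/1743155312) = -11939*(-167784630574689/1743155312) = 2003180704431211971/1743155312 ≈ 1.1492e+9)
(-335658 + K) + I = (-335658 + 2003180704431211971/1743155312) + 1380 = 2002595600405496675/1743155312 + 1380 = 2002598005959827235/1743155312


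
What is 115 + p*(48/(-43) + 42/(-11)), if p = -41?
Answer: 150089/473 ≈ 317.31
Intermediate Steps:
115 + p*(48/(-43) + 42/(-11)) = 115 - 41*(48/(-43) + 42/(-11)) = 115 - 41*(48*(-1/43) + 42*(-1/11)) = 115 - 41*(-48/43 - 42/11) = 115 - 41*(-2334/473) = 115 + 95694/473 = 150089/473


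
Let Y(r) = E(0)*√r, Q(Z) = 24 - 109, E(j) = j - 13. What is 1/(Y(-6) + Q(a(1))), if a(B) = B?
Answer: I/(-85*I + 13*√6) ≈ -0.010317 + 0.003865*I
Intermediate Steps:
E(j) = -13 + j
Q(Z) = -85
Y(r) = -13*√r (Y(r) = (-13 + 0)*√r = -13*√r)
1/(Y(-6) + Q(a(1))) = 1/(-13*I*√6 - 85) = 1/(-85 - 13*I*√6)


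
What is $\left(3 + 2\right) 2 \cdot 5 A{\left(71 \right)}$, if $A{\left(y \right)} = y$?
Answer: $3550$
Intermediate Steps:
$\left(3 + 2\right) 2 \cdot 5 A{\left(71 \right)} = \left(3 + 2\right) 2 \cdot 5 \cdot 71 = 5 \cdot 10 \cdot 71 = 50 \cdot 71 = 3550$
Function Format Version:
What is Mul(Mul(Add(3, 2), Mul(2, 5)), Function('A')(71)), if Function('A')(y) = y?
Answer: 3550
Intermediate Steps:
Mul(Mul(Add(3, 2), Mul(2, 5)), Function('A')(71)) = Mul(Mul(Add(3, 2), Mul(2, 5)), 71) = Mul(Mul(5, 10), 71) = Mul(50, 71) = 3550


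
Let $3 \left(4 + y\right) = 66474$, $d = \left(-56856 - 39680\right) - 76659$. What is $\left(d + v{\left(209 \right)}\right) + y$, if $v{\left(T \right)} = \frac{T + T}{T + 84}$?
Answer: $- \frac{44254595}{293} \approx -1.5104 \cdot 10^{5}$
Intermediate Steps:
$v{\left(T \right)} = \frac{2 T}{84 + T}$
$d = -173195$ ($d = -96536 - 76659 = -173195$)
$y = 22154$ ($y = -4 + \frac{1}{3} \cdot 66474 = -4 + 22158 = 22154$)
$\left(d + v{\left(209 \right)}\right) + y = \left(-173195 + 2 \cdot 209 \frac{1}{84 + 209}\right) + 22154 = \left(-173195 + 2 \cdot 209 \cdot \frac{1}{293}\right) + 22154 = \left(-173195 + \frac{418}{293}\right) + 22154 = - \frac{50745717}{293} + 22154 = - \frac{44254595}{293}$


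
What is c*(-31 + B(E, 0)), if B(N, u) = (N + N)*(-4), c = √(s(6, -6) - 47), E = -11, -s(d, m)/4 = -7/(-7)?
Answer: 57*I*√51 ≈ 407.06*I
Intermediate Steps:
s(d, m) = -4 (s(d, m) = -(-28)/(-7) = -(-28)*(-1)/7 = -4*1 = -4)
c = I*√51 (c = √(-4 - 47) = √(-51) = I*√51 ≈ 7.1414*I)
B(N, u) = -8*N (B(N, u) = (2*N)*(-4) = -8*N)
c*(-31 + B(E, 0)) = (I*√51)*(-31 - 8*(-11)) = (I*√51)*(-31 + 88) = (I*√51)*57 = 57*I*√51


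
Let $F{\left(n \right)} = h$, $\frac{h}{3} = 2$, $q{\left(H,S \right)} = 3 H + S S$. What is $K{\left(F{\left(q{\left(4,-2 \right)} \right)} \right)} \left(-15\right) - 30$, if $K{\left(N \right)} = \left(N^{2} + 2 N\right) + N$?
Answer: $-840$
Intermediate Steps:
$q{\left(H,S \right)} = S^{2} + 3 H$ ($q{\left(H,S \right)} = 3 H + S^{2} = S^{2} + 3 H$)
$h = 6$ ($h = 3 \cdot 2 = 6$)
$F{\left(n \right)} = 6$
$K{\left(N \right)} = N^{2} + 3 N$
$K{\left(F{\left(q{\left(4,-2 \right)} \right)} \right)} \left(-15\right) - 30 = 6 \left(3 + 6\right) \left(-15\right) - 30 = 6 \cdot 9 \left(-15\right) - 30 = 54 \left(-15\right) - 30 = -810 - 30 = -840$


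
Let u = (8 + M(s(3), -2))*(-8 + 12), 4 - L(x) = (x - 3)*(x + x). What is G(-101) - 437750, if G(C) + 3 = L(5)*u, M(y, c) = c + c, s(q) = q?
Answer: -438009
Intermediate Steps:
L(x) = 4 - 2*x*(-3 + x) (L(x) = 4 - (x - 3)*(x + x) = 4 - (-3 + x)*2*x = 4 - 2*x*(-3 + x))
M(y, c) = 2*c
u = 16 (u = (8 + 2*(-2))*(-8 + 12) = (8 - 4)*4 = 4*4 = 16)
G(C) = -259 (G(C) = -3 + (4 - 2*5**2 + 6*5)*16 = -3 + (4 - 2*25 + 30)*16 = -3 + (4 - 50 + 30)*16 = -3 - 16*16 = -3 - 256 = -259)
G(-101) - 437750 = -259 - 437750 = -438009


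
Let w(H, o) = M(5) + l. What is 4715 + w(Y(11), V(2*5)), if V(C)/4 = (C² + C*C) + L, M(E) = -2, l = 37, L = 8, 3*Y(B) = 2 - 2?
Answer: 4750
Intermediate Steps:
Y(B) = 0 (Y(B) = (2 - 2)/3 = (⅓)*0 = 0)
V(C) = 32 + 8*C² (V(C) = 4*((C² + C*C) + 8) = 4*((C² + C²) + 8) = 4*(2*C² + 8) = 4*(8 + 2*C²) = 32 + 8*C²)
w(H, o) = 35 (w(H, o) = -2 + 37 = 35)
4715 + w(Y(11), V(2*5)) = 4715 + 35 = 4750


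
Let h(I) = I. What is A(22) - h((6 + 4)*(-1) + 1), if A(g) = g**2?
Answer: 493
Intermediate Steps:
A(22) - h((6 + 4)*(-1) + 1) = 22**2 - ((6 + 4)*(-1) + 1) = 484 - (10*(-1) + 1) = 484 - (-10 + 1) = 484 - 1*(-9) = 484 + 9 = 493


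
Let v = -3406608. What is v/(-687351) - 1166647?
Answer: -267297525163/229117 ≈ -1.1666e+6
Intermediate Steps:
v/(-687351) - 1166647 = -3406608/(-687351) - 1166647 = -3406608*(-1/687351) - 1166647 = 1135536/229117 - 1166647 = -267297525163/229117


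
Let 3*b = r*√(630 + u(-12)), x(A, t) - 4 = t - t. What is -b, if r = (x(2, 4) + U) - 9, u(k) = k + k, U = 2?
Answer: √606 ≈ 24.617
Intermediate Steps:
u(k) = 2*k
x(A, t) = 4 (x(A, t) = 4 + (t - t) = 4 + 0 = 4)
r = -3 (r = (4 + 2) - 9 = 6 - 9 = -3)
b = -√606 (b = (-3*√(630 + 2*(-12)))/3 = (-3*√(630 - 24))/3 = (-3*√606)/3 = -√606 ≈ -24.617)
-b = -(-1)*√606 = √606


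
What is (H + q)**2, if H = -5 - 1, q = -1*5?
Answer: 121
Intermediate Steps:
q = -5
H = -6
(H + q)**2 = (-6 - 5)**2 = (-11)**2 = 121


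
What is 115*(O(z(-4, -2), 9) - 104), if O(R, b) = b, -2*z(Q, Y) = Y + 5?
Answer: -10925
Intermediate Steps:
z(Q, Y) = -5/2 - Y/2 (z(Q, Y) = -(Y + 5)/2 = -(5 + Y)/2 = -5/2 - Y/2)
115*(O(z(-4, -2), 9) - 104) = 115*(9 - 104) = 115*(-95) = -10925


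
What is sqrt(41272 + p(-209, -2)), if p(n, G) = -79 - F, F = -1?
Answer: sqrt(41194) ≈ 202.96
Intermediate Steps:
p(n, G) = -78 (p(n, G) = -79 - 1*(-1) = -79 + 1 = -78)
sqrt(41272 + p(-209, -2)) = sqrt(41272 - 78) = sqrt(41194)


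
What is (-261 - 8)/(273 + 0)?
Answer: -269/273 ≈ -0.98535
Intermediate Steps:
(-261 - 8)/(273 + 0) = -269/273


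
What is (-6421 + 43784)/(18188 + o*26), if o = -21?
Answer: 37363/17642 ≈ 2.1178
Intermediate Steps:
(-6421 + 43784)/(18188 + o*26) = (-6421 + 43784)/(18188 - 21*26) = 37363/(18188 - 546) = 37363/17642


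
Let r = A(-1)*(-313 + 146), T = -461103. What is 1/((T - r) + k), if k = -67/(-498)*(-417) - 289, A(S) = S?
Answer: -166/76628107 ≈ -2.1663e-6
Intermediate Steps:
r = 167 (r = -(-313 + 146) = -1*(-167) = 167)
k = -57287/166 (k = -67*(-1/498)*(-417) - 289 = (67/498)*(-417) - 289 = -9313/166 - 289 = -57287/166 ≈ -345.10)
1/((T - r) + k) = 1/((-461103 - 1*167) - 57287/166) = 1/((-461103 - 167) - 57287/166) = 1/(-461270 - 57287/166) = 1/(-76628107/166) = -166/76628107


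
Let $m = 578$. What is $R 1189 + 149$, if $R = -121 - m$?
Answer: $-830962$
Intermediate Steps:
$R = -699$ ($R = -121 - 578 = -699$)
$R 1189 + 149 = \left(-699\right) 1189 + 149 = -831111 + 149 = -830962$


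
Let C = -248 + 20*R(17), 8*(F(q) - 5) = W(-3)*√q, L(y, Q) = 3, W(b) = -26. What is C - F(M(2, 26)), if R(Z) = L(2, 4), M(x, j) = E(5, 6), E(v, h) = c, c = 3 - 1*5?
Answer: -193 + 13*I*√2/4 ≈ -193.0 + 4.5962*I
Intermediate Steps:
c = -2 (c = 3 - 5 = -2)
E(v, h) = -2
M(x, j) = -2
R(Z) = 3
F(q) = 5 - 13*√q/4 (F(q) = 5 + (-26*√q)/8 = 5 - 13*√q/4)
C = -188 (C = -248 + 20*3 = -248 + 60 = -188)
C - F(M(2, 26)) = -188 - (5 - 13*I*√2/4) = -188 + (-5 + 13*I*√2/4) = -193 + 13*I*√2/4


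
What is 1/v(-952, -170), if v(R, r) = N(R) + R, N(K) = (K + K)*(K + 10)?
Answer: 1/1792616 ≈ 5.5784e-7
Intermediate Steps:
N(K) = 2*K*(10 + K) (N(K) = (2*K)*(10 + K) = 2*K*(10 + K))
v(R, r) = R + 2*R*(10 + R) (v(R, r) = 2*R*(10 + R) + R = R + 2*R*(10 + R))
1/v(-952, -170) = 1/(-952*(21 + 2*(-952))) = 1/(-952*(21 - 1904)) = 1/(-952*(-1883)) = 1/1792616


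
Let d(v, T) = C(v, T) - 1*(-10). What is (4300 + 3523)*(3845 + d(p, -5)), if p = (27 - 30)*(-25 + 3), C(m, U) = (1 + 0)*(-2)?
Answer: 30142019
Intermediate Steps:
C(m, U) = -2 (C(m, U) = 1*(-2) = -2)
p = 66 (p = -3*(-22) = 66)
d(v, T) = 8 (d(v, T) = -2 - 1*(-10) = -2 + 10 = 8)
(4300 + 3523)*(3845 + d(p, -5)) = (4300 + 3523)*(3845 + 8) = 7823*3853 = 30142019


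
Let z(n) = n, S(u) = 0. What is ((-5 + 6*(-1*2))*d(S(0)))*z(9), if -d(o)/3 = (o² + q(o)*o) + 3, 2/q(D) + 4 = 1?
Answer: 1377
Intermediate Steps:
q(D) = -⅔ (q(D) = 2/(-4 + 1) = 2/(-3) = 2*(-⅓) = -⅔)
d(o) = -9 - 3*o² + 2*o (d(o) = -3*((o² - 2*o/3) + 3) = -3*(3 + o² - 2*o/3) = -9 - 3*o² + 2*o)
((-5 + 6*(-1*2))*d(S(0)))*z(9) = ((-5 + 6*(-1*2))*(-9 - 3*0² + 2*0))*9 = ((-5 + 6*(-2))*(-9 - 3*0 + 0))*9 = ((-5 - 12)*(-9 + 0 + 0))*9 = -17*(-9)*9 = 153*9 = 1377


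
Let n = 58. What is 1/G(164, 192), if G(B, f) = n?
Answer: 1/58 ≈ 0.017241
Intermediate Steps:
G(B, f) = 58
1/G(164, 192) = 1/58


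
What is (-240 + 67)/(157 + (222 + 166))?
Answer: -173/545 ≈ -0.31743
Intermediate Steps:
(-240 + 67)/(157 + (222 + 166)) = -173/(157 + 388) = -173/545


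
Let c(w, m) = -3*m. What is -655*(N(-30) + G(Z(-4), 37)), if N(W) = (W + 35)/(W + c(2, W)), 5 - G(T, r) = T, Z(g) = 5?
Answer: -655/12 ≈ -54.583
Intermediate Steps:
G(T, r) = 5 - T
N(W) = -(35 + W)/(2*W) (N(W) = (W + 35)/(W - 3*W) = (35 + W)/((-2*W)) = (35 + W)*(-1/(2*W)) = -(35 + W)/(2*W))
-655*(N(-30) + G(Z(-4), 37)) = -655*((1/2)*(-35 - 1*(-30))/(-30) + (5 - 1*5)) = -655*((1/2)*(-1/30)*(-35 + 30) + (5 - 5)) = -655*((1/2)*(-1/30)*(-5) + 0) = -655*(1/12 + 0) = -655*1/12 = -655/12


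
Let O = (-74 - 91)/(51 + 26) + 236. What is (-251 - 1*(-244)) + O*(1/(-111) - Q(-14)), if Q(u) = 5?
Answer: -915611/777 ≈ -1178.4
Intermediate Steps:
O = 1637/7 (O = -165/77 + 236 = -165*1/77 + 236 = -15/7 + 236 = 1637/7 ≈ 233.86)
(-251 - 1*(-244)) + O*(1/(-111) - Q(-14)) = (-251 - 1*(-244)) + 1637*(1/(-111) - 1*5)/7 = (-251 + 244) + 1637*(-1/111 - 5)/7 = -7 + (1637/7)*(-556/111) = -7 - 910172/777 = -915611/777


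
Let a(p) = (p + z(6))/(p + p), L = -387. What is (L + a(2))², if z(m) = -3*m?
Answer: 152881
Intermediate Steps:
a(p) = (-18 + p)/(2*p) (a(p) = (p - 3*6)/(p + p) = (p - 18)/((2*p)) = (-18 + p)*(1/(2*p)) = (-18 + p)/(2*p))
(L + a(2))² = (-387 + (½)*(-18 + 2)/2)² = (-387 + (½)*(½)*(-16))² = (-387 - 4)² = (-391)² = 152881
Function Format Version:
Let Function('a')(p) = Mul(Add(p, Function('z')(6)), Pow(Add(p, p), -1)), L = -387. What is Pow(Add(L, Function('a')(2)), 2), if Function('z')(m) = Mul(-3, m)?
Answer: 152881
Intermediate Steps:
Function('a')(p) = Mul(Rational(1, 2), Pow(p, -1), Add(-18, p)) (Function('a')(p) = Mul(Add(p, Mul(-3, 6)), Pow(Add(p, p), -1)) = Mul(Add(p, -18), Pow(Mul(2, p), -1)) = Mul(Add(-18, p), Mul(Rational(1, 2), Pow(p, -1))) = Mul(Rational(1, 2), Pow(p, -1), Add(-18, p)))
Pow(Add(L, Function('a')(2)), 2) = Pow(Add(-387, Mul(Rational(1, 2), Pow(2, -1), Add(-18, 2))), 2) = Pow(Add(-387, Mul(Rational(1, 2), Rational(1, 2), -16)), 2) = Pow(Add(-387, -4), 2) = Pow(-391, 2) = 152881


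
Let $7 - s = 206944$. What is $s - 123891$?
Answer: $-330828$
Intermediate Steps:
$s = -206937$ ($s = 7 - 206944 = -206937$)
$s - 123891 = -206937 - 123891 = -330828$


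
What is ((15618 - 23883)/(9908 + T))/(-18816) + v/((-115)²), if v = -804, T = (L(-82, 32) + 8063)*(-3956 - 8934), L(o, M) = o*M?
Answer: -15368974960637/252804319532800 ≈ -0.060794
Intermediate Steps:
L(o, M) = M*o
T = -70108710 (T = (32*(-82) + 8063)*(-3956 - 8934) = (-2624 + 8063)*(-12890) = 5439*(-12890) = -70108710)
((15618 - 23883)/(9908 + T))/(-18816) + v/((-115)²) = ((15618 - 23883)/(9908 - 70108710))/(-18816) - 804/((-115)²) = -8265/(-70098802)*(-1/18816) - 804/13225 = -8265*(-1/70098802)*(-1/18816) - 804*1/13225 = (8265/70098802)*(-1/18816) - 804/13225 = -2755/439659686144 - 804/13225 = -15368974960637/252804319532800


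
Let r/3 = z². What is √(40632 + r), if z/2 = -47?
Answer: 6*√1865 ≈ 259.11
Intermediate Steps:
z = -94 (z = 2*(-47) = -94)
r = 26508 (r = 3*(-94)² = 3*8836 = 26508)
√(40632 + r) = √(40632 + 26508) = √67140 = 6*√1865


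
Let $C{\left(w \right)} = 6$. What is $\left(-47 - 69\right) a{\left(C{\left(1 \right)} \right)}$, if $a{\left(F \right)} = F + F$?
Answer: $-1392$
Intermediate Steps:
$a{\left(F \right)} = 2 F$
$\left(-47 - 69\right) a{\left(C{\left(1 \right)} \right)} = \left(-47 - 69\right) 2 \cdot 6 = \left(-116\right) 12 = -1392$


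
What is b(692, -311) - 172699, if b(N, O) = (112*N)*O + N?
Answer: -24275751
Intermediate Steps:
b(N, O) = N + 112*N*O (b(N, O) = 112*N*O + N = N + 112*N*O)
b(692, -311) - 172699 = 692*(1 + 112*(-311)) - 172699 = 692*(1 - 34832) - 172699 = 692*(-34831) - 172699 = -24103052 - 172699 = -24275751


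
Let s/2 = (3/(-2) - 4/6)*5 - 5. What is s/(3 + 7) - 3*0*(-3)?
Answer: -19/6 ≈ -3.1667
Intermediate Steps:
s = -95/3 (s = 2*((3/(-2) - 4/6)*5 - 5) = 2*((3*(-½) - 4*⅙)*5 - 5) = 2*((-3/2 - ⅔)*5 - 5) = 2*(-13/6*5 - 5) = 2*(-65/6 - 5) = 2*(-95/6) = -95/3 ≈ -31.667)
s/(3 + 7) - 3*0*(-3) = -95/3/(3 + 7) - 3*0*(-3) = -95/3/10 + 0*(-3) = (⅒)*(-95/3) + 0 = -19/6 + 0 = -19/6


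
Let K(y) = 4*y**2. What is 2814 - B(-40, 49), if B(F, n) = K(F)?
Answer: -3586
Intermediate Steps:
B(F, n) = 4*F**2
2814 - B(-40, 49) = 2814 - 4*(-40)**2 = 2814 - 4*1600 = 2814 - 1*6400 = 2814 - 6400 = -3586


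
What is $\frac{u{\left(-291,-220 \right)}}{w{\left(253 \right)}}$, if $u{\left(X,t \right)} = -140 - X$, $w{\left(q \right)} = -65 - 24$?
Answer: $- \frac{151}{89} \approx -1.6966$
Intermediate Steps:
$w{\left(q \right)} = -89$
$\frac{u{\left(-291,-220 \right)}}{w{\left(253 \right)}} = \frac{-140 - -291}{-89} = \left(-140 + 291\right) \left(- \frac{1}{89}\right) = 151 \left(- \frac{1}{89}\right) = - \frac{151}{89}$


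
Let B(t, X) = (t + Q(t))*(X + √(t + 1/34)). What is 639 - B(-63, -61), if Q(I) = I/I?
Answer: -3143 + 31*I*√72794/17 ≈ -3143.0 + 491.99*I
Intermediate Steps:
Q(I) = 1
B(t, X) = (1 + t)*(X + √(1/34 + t)) (B(t, X) = (t + 1)*(X + √(t + 1/34)) = (1 + t)*(X + √(t + 1/34)) = (1 + t)*(X + √(1/34 + t)))
639 - B(-63, -61) = 639 - (-61 + √(34 + 1156*(-63))/34 - 61*(-63) + (1/34)*(-63)*√(34 + 1156*(-63))) = 639 - (-61 + √(34 - 72828)/34 + 3843 + (1/34)*(-63)*√(34 - 72828)) = 639 - (-61 + √(-72794)/34 + 3843 + (1/34)*(-63)*√(-72794)) = 639 - (-61 + (I*√72794)/34 + 3843 + (1/34)*(-63)*(I*√72794)) = 639 - (-61 + I*√72794/34 + 3843 - 63*I*√72794/34) = 639 - (3782 - 31*I*√72794/17) = 639 + (-3782 + 31*I*√72794/17) = -3143 + 31*I*√72794/17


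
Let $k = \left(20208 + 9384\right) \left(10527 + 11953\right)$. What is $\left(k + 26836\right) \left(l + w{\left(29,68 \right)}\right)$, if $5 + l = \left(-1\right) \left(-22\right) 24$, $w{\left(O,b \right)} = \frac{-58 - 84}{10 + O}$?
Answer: $\frac{13474739943980}{39} \approx 3.4551 \cdot 10^{11}$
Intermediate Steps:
$w{\left(O,b \right)} = - \frac{142}{10 + O}$
$l = 523$ ($l = -5 + \left(-1\right) \left(-22\right) 24 = -5 + 22 \cdot 24 = -5 + 528 = 523$)
$k = 665228160$ ($k = 29592 \cdot 22480 = 665228160$)
$\left(k + 26836\right) \left(l + w{\left(29,68 \right)}\right) = \left(665228160 + 26836\right) \left(523 - \frac{142}{10 + 29}\right) = 665254996 \left(523 - \frac{142}{39}\right) = 665254996 \cdot \frac{20255}{39} = \frac{13474739943980}{39}$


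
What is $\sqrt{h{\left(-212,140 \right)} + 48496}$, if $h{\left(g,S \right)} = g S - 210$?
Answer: $\sqrt{18606} \approx 136.4$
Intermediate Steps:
$h{\left(g,S \right)} = -210 + S g$ ($h{\left(g,S \right)} = S g - 210 = -210 + S g$)
$\sqrt{h{\left(-212,140 \right)} + 48496} = \sqrt{\left(-210 + 140 \left(-212\right)\right) + 48496} = \sqrt{\left(-210 - 29680\right) + 48496} = \sqrt{-29890 + 48496} = \sqrt{18606}$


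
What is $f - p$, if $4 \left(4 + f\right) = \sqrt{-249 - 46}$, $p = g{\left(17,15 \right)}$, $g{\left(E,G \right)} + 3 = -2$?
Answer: $1 + \frac{i \sqrt{295}}{4} \approx 1.0 + 4.2939 i$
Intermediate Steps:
$g{\left(E,G \right)} = -5$ ($g{\left(E,G \right)} = -3 - 2 = -5$)
$p = -5$
$f = -4 + \frac{i \sqrt{295}}{4}$ ($f = -4 + \frac{\sqrt{-249 - 46}}{4} = -4 + \frac{\sqrt{-295}}{4} = -4 + \frac{i \sqrt{295}}{4} \approx -4.0 + 4.2939 i$)
$f - p = \left(-4 + \frac{i \sqrt{295}}{4}\right) - -5 = \left(-4 + \frac{i \sqrt{295}}{4}\right) + 5 = 1 + \frac{i \sqrt{295}}{4}$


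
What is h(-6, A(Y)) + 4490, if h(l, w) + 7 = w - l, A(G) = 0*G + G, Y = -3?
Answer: 4486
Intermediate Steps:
A(G) = G (A(G) = 0 + G = G)
h(l, w) = -7 + w - l (h(l, w) = -7 + (w - l) = -7 + w - l)
h(-6, A(Y)) + 4490 = (-7 - 3 - 1*(-6)) + 4490 = (-7 - 3 + 6) + 4490 = -4 + 4490 = 4486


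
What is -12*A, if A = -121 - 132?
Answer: 3036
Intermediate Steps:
A = -253
-12*A = -12*(-253) = 3036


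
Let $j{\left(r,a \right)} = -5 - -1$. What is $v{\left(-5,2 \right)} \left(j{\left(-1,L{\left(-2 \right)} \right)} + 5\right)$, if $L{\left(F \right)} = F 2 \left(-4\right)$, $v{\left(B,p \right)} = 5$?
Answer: $5$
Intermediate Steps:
$L{\left(F \right)} = - 8 F$ ($L{\left(F \right)} = 2 F \left(-4\right) = - 8 F$)
$j{\left(r,a \right)} = -4$ ($j{\left(r,a \right)} = -5 + 1 = -4$)
$v{\left(-5,2 \right)} \left(j{\left(-1,L{\left(-2 \right)} \right)} + 5\right) = 5 \left(-4 + 5\right) = 5 \cdot 1 = 5$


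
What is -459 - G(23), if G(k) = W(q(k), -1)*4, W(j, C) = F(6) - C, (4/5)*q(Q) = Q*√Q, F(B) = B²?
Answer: -607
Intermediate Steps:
q(Q) = 5*Q^(3/2)/4 (q(Q) = 5*(Q*√Q)/4 = 5*Q^(3/2)/4)
W(j, C) = 36 - C (W(j, C) = 6² - C = 36 - C)
G(k) = 148 (G(k) = (36 - 1*(-1))*4 = (36 + 1)*4 = 37*4 = 148)
-459 - G(23) = -459 - 1*148 = -459 - 148 = -607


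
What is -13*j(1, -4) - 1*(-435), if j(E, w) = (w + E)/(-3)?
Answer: 422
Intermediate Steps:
j(E, w) = -E/3 - w/3 (j(E, w) = (E + w)*(-⅓) = -E/3 - w/3)
-13*j(1, -4) - 1*(-435) = -13*(-⅓*1 - ⅓*(-4)) - 1*(-435) = -13*(-⅓ + 4/3) + 435 = -13*1 + 435 = -13 + 435 = 422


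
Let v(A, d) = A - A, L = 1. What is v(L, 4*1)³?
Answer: 0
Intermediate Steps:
v(A, d) = 0
v(L, 4*1)³ = 0³ = 0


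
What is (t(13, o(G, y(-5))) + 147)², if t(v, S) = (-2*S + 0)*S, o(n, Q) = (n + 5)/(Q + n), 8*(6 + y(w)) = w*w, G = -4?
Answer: 197622035209/9150625 ≈ 21597.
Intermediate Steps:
y(w) = -6 + w²/8 (y(w) = -6 + (w*w)/8 = -6 + w²/8)
o(n, Q) = (5 + n)/(Q + n)
t(v, S) = -2*S² (t(v, S) = (-2*S)*S = -2*S²)
(t(13, o(G, y(-5))) + 147)² = (-2*(5 - 4)²/((-6 + (⅛)*(-5)²) - 4)² + 147)² = (-2/((-6 + (⅛)*25) - 4)² + 147)² = (-2/((-6 + 25/8) - 4)² + 147)² = (-2/(-23/8 - 4)² + 147)² = (-2*(1/(-55/8))² + 147)² = (-2*(-8/55*1)² + 147)² = (-2*(-8/55)² + 147)² = (-2*64/3025 + 147)² = (-128/3025 + 147)² = (444547/3025)² = 197622035209/9150625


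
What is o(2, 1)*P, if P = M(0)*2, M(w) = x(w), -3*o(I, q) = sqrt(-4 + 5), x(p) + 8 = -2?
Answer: 20/3 ≈ 6.6667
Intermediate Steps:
x(p) = -10 (x(p) = -8 - 2 = -10)
o(I, q) = -1/3 (o(I, q) = -sqrt(-4 + 5)/3 = -sqrt(1)/3 = -1/3*1 = -1/3)
M(w) = -10
P = -20 (P = -10*2 = -20)
o(2, 1)*P = -1/3*(-20) = 20/3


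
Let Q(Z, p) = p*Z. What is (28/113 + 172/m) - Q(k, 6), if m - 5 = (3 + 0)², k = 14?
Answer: -56530/791 ≈ -71.467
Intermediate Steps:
Q(Z, p) = Z*p
m = 14 (m = 5 + (3 + 0)² = 5 + 3² = 5 + 9 = 14)
(28/113 + 172/m) - Q(k, 6) = (28/113 + 172/14) - 14*6 = (28*(1/113) + 172*(1/14)) - 1*84 = (28/113 + 86/7) - 84 = 9914/791 - 84 = -56530/791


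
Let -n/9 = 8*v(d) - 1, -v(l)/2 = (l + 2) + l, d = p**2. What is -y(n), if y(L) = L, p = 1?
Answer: -585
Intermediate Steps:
d = 1 (d = 1**2 = 1)
v(l) = -4 - 4*l (v(l) = -2*((l + 2) + l) = -2*((2 + l) + l) = -2*(2 + 2*l) = -4 - 4*l)
n = 585 (n = -9*(8*(-4 - 4*1) - 1) = -9*(8*(-4 - 4) - 1) = -9*(8*(-8) - 1) = -9*(-64 - 1) = -9*(-65) = 585)
-y(n) = -1*585 = -585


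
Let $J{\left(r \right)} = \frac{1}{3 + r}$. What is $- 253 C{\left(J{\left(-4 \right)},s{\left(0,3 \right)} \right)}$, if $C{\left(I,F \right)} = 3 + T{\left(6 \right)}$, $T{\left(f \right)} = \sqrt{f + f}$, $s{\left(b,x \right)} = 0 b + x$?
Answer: $-759 - 506 \sqrt{3} \approx -1635.4$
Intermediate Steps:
$s{\left(b,x \right)} = x$ ($s{\left(b,x \right)} = 0 + x = x$)
$T{\left(f \right)} = \sqrt{2} \sqrt{f}$ ($T{\left(f \right)} = \sqrt{2 f} = \sqrt{2} \sqrt{f}$)
$C{\left(I,F \right)} = 3 + 2 \sqrt{3}$ ($C{\left(I,F \right)} = 3 + \sqrt{2} \sqrt{6} = 3 + 2 \sqrt{3}$)
$- 253 C{\left(J{\left(-4 \right)},s{\left(0,3 \right)} \right)} = - 253 \left(3 + 2 \sqrt{3}\right) = -759 - 506 \sqrt{3}$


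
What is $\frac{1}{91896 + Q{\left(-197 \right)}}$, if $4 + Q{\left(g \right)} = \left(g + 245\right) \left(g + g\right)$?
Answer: $\frac{1}{72980} \approx 1.3702 \cdot 10^{-5}$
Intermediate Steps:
$Q{\left(g \right)} = -4 + 2 g \left(245 + g\right)$ ($Q{\left(g \right)} = -4 + \left(g + 245\right) \left(g + g\right) = -4 + \left(245 + g\right) 2 g = -4 + 2 g \left(245 + g\right)$)
$\frac{1}{91896 + Q{\left(-197 \right)}} = \frac{1}{91896 + \left(-4 + 2 \left(-197\right)^{2} + 490 \left(-197\right)\right)} = \frac{1}{91896 - 18916} = \frac{1}{72980}$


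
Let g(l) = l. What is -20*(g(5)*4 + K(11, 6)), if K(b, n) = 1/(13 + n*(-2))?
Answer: -420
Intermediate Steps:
K(b, n) = 1/(13 - 2*n)
-20*(g(5)*4 + K(11, 6)) = -20*(5*4 - 1/(-13 + 2*6)) = -20*(20 - 1/(-13 + 12)) = -20*(20 - 1/(-1)) = -20*(20 - 1*(-1)) = -20*(20 + 1) = -20*21 = -420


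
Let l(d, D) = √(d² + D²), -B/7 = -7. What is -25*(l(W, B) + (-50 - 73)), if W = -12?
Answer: 3075 - 25*√2545 ≈ 1813.8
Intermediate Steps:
B = 49 (B = -7*(-7) = 49)
l(d, D) = √(D² + d²)
-25*(l(W, B) + (-50 - 73)) = -25*(√(49² + (-12)²) + (-50 - 73)) = -25*(√(2401 + 144) - 123) = -25*(√2545 - 123) = -25*(-123 + √2545) = 3075 - 25*√2545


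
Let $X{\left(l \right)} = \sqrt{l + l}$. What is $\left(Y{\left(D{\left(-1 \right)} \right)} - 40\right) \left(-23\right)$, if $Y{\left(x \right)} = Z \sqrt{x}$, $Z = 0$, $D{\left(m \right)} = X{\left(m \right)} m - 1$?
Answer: $920$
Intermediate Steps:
$X{\left(l \right)} = \sqrt{2} \sqrt{l}$ ($X{\left(l \right)} = \sqrt{2 l} = \sqrt{2} \sqrt{l}$)
$D{\left(m \right)} = -1 + \sqrt{2} m^{\frac{3}{2}}$ ($D{\left(m \right)} = \sqrt{2} \sqrt{m} m - 1 = \sqrt{2} m^{\frac{3}{2}} - 1 = -1 + \sqrt{2} m^{\frac{3}{2}}$)
$Y{\left(x \right)} = 0$ ($Y{\left(x \right)} = 0 \sqrt{x} = 0$)
$\left(Y{\left(D{\left(-1 \right)} \right)} - 40\right) \left(-23\right) = \left(0 - 40\right) \left(-23\right) = \left(-40\right) \left(-23\right) = 920$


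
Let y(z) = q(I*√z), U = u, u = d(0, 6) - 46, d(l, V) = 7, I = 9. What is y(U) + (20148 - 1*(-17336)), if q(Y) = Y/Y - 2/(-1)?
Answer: 37487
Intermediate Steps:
q(Y) = 3 (q(Y) = 1 - 2*(-1) = 1 + 2 = 3)
u = -39 (u = 7 - 46 = -39)
U = -39
y(z) = 3
y(U) + (20148 - 1*(-17336)) = 3 + (20148 - 1*(-17336)) = 3 + (20148 + 17336) = 3 + 37484 = 37487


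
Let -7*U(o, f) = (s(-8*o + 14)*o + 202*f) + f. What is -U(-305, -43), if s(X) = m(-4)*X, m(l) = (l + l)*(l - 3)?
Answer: -5989007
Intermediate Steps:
m(l) = 2*l*(-3 + l) (m(l) = (2*l)*(-3 + l) = 2*l*(-3 + l))
s(X) = 56*X (s(X) = (2*(-4)*(-3 - 4))*X = (2*(-4)*(-7))*X = 56*X)
U(o, f) = -29*f - o*(784 - 448*o)/7 (U(o, f) = -(((56*(-8*o + 14))*o + 202*f) + f)/7 = -(((56*(14 - 8*o))*o + 202*f) + f)/7 = -(((784 - 448*o)*o + 202*f) + f)/7 = -((o*(784 - 448*o) + 202*f) + f)/7 = -((202*f + o*(784 - 448*o)) + f)/7 = -(203*f + o*(784 - 448*o))/7 = -29*f - o*(784 - 448*o)/7)
-U(-305, -43) = -(-29*(-43) + 16*(-305)*(-7 + 4*(-305))) = -(1247 + 16*(-305)*(-7 - 1220)) = -(1247 + 16*(-305)*(-1227)) = -(1247 + 5987760) = -1*5989007 = -5989007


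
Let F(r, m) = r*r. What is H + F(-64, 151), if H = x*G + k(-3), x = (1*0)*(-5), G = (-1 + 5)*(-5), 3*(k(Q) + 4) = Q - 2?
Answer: 12271/3 ≈ 4090.3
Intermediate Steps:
k(Q) = -14/3 + Q/3 (k(Q) = -4 + (Q - 2)/3 = -4 + (-2 + Q)/3 = -4 + (-⅔ + Q/3) = -14/3 + Q/3)
G = -20 (G = 4*(-5) = -20)
x = 0 (x = 0*(-5) = 0)
F(r, m) = r²
H = -17/3 (H = 0*(-20) + (-14/3 + (⅓)*(-3)) = 0 + (-14/3 - 1) = 0 - 17/3 = -17/3 ≈ -5.6667)
H + F(-64, 151) = -17/3 + (-64)² = -17/3 + 4096 = 12271/3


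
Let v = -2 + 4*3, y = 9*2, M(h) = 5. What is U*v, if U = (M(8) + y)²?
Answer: 5290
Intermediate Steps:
y = 18
U = 529 (U = (5 + 18)² = 23² = 529)
v = 10 (v = -2 + 12 = 10)
U*v = 529*10 = 5290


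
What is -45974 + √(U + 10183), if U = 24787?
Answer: -45974 + √34970 ≈ -45787.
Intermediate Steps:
-45974 + √(U + 10183) = -45974 + √(24787 + 10183) = -45974 + √34970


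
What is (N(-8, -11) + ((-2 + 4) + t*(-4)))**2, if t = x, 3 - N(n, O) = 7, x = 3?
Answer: 196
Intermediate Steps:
N(n, O) = -4 (N(n, O) = 3 - 1*7 = 3 - 7 = -4)
t = 3
(N(-8, -11) + ((-2 + 4) + t*(-4)))**2 = (-4 + ((-2 + 4) + 3*(-4)))**2 = (-4 + (2 - 12))**2 = (-4 - 10)**2 = (-14)**2 = 196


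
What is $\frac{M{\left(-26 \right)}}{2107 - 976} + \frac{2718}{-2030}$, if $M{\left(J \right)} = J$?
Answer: $- \frac{143}{105} \approx -1.3619$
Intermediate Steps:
$\frac{M{\left(-26 \right)}}{2107 - 976} + \frac{2718}{-2030} = - \frac{26}{2107 - 976} + \frac{2718}{-2030} = - \frac{26}{1131} + 2718 \left(- \frac{1}{2030}\right) = \left(-26\right) \frac{1}{1131} - \frac{1359}{1015} = - \frac{2}{87} - \frac{1359}{1015} = - \frac{143}{105}$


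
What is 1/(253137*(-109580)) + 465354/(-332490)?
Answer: -430277980420111/307428593514180 ≈ -1.3996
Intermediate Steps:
1/(253137*(-109580)) + 465354/(-332490) = (1/253137)*(-1/109580) + 465354*(-1/332490) = -1/27738752460 - 77559/55415 = -430277980420111/307428593514180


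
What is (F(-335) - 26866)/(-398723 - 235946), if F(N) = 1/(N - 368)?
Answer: 18886799/446172307 ≈ 0.042331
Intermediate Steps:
F(N) = 1/(-368 + N)
(F(-335) - 26866)/(-398723 - 235946) = (1/(-368 - 335) - 26866)/(-398723 - 235946) = (1/(-703) - 26866)/(-634669) = (-1/703 - 26866)*(-1/634669) = -18886799/703*(-1/634669) = 18886799/446172307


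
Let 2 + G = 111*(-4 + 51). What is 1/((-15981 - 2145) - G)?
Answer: -1/23341 ≈ -4.2843e-5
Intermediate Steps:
G = 5215 (G = -2 + 111*(-4 + 51) = -2 + 111*47 = -2 + 5217 = 5215)
1/((-15981 - 2145) - G) = 1/((-15981 - 2145) - 1*5215) = 1/(-18126 - 5215) = 1/(-23341) = -1/23341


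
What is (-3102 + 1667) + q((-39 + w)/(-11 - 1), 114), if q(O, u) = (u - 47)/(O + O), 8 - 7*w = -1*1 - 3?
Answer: -123907/87 ≈ -1424.2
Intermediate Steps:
w = 12/7 (w = 8/7 - (-1*1 - 3)/7 = 8/7 - (-1 - 3)/7 = 8/7 - ⅐*(-4) = 8/7 + 4/7 = 12/7 ≈ 1.7143)
q(O, u) = (-47 + u)/(2*O) (q(O, u) = (-47 + u)/((2*O)) = (-47 + u)*(1/(2*O)) = (-47 + u)/(2*O))
(-3102 + 1667) + q((-39 + w)/(-11 - 1), 114) = (-3102 + 1667) + (-47 + 114)/(2*(((-39 + 12/7)/(-11 - 1)))) = -1435 + (½)*67/(-261/7/(-12)) = -1435 + (½)*67/(-261/7*(-1/12)) = -1435 + (½)*67/(87/28) = -1435 + (½)*(28/87)*67 = -1435 + 938/87 = -123907/87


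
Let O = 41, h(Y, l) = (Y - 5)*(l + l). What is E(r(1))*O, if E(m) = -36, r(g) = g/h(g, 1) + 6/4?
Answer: -1476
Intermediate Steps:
h(Y, l) = 2*l*(-5 + Y) (h(Y, l) = (-5 + Y)*(2*l) = 2*l*(-5 + Y))
r(g) = 3/2 + g/(-10 + 2*g) (r(g) = g/((2*1*(-5 + g))) + 6/4 = g/(-10 + 2*g) + 6*(¼) = g/(-10 + 2*g) + 3/2 = 3/2 + g/(-10 + 2*g))
E(r(1))*O = -36*41 = -1476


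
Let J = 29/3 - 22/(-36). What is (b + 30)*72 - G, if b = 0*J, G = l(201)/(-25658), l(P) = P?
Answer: 55421481/25658 ≈ 2160.0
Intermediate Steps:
J = 185/18 (J = 29*(⅓) - 22*(-1/36) = 29/3 + 11/18 = 185/18 ≈ 10.278)
G = -201/25658 (G = 201/(-25658) = 201*(-1/25658) = -201/25658 ≈ -0.0078338)
b = 0 (b = 0*(185/18) = 0)
(b + 30)*72 - G = (0 + 30)*72 - 1*(-201/25658) = 30*72 + 201/25658 = 2160 + 201/25658 = 55421481/25658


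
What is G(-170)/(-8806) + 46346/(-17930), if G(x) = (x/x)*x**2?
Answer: -13622057/2321935 ≈ -5.8667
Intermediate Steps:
G(x) = x**2 (G(x) = 1*x**2 = x**2)
G(-170)/(-8806) + 46346/(-17930) = (-170)**2/(-8806) + 46346/(-17930) = 28900*(-1/8806) + 46346*(-1/17930) = -850/259 - 23173/8965 = -13622057/2321935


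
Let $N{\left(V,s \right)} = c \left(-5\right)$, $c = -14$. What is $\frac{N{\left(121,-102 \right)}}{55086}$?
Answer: $\frac{35}{27543} \approx 0.0012707$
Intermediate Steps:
$N{\left(V,s \right)} = 70$ ($N{\left(V,s \right)} = \left(-14\right) \left(-5\right) = 70$)
$\frac{N{\left(121,-102 \right)}}{55086} = \frac{70}{55086} = 70 \cdot \frac{1}{55086} = \frac{35}{27543}$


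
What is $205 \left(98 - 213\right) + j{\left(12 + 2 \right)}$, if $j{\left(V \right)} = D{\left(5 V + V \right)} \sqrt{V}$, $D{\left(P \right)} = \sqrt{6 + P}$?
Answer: $-23575 + 6 \sqrt{35} \approx -23540.0$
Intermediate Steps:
$j{\left(V \right)} = \sqrt{V} \sqrt{6 + 6 V}$ ($j{\left(V \right)} = \sqrt{6 + \left(5 V + V\right)} \sqrt{V} = \sqrt{6 + 6 V} \sqrt{V} = \sqrt{V} \sqrt{6 + 6 V}$)
$205 \left(98 - 213\right) + j{\left(12 + 2 \right)} = 205 \left(98 - 213\right) + \sqrt{6} \sqrt{12 + 2} \sqrt{1 + \left(12 + 2\right)} = 205 \left(98 - 213\right) + \sqrt{6} \sqrt{14} \sqrt{1 + 14} = 205 \left(-115\right) + \sqrt{6} \sqrt{14} \sqrt{15} = -23575 + 6 \sqrt{35}$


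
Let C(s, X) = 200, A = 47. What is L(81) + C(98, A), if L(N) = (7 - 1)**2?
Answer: 236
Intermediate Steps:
L(N) = 36 (L(N) = 6**2 = 36)
L(81) + C(98, A) = 36 + 200 = 236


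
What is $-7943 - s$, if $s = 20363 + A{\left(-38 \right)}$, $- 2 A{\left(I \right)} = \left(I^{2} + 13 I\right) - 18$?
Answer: $-27840$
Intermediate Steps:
$A{\left(I \right)} = 9 - \frac{13 I}{2} - \frac{I^{2}}{2}$ ($A{\left(I \right)} = - \frac{\left(I^{2} + 13 I\right) - 18}{2} = - \frac{-18 + I^{2} + 13 I}{2} = 9 - \frac{13 I}{2} - \frac{I^{2}}{2}$)
$s = 19897$ ($s = 20363 - \left(-256 + 722\right) = 20363 + \left(9 + 247 - 722\right) = 20363 - 466 = 19897$)
$-7943 - s = -7943 - 19897 = -27840$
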